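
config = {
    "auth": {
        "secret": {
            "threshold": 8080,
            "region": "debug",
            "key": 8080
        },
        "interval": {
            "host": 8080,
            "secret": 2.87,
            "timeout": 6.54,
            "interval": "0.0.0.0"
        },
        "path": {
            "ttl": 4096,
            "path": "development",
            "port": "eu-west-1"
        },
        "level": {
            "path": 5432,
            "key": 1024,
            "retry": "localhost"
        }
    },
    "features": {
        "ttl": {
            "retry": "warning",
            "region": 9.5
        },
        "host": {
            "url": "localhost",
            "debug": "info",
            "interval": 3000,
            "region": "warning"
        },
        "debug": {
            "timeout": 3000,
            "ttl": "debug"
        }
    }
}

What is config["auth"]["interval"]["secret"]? 2.87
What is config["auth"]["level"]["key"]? 1024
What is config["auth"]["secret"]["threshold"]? 8080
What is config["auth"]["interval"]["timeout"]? 6.54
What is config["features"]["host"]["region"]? "warning"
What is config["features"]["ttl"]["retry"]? "warning"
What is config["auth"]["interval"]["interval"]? "0.0.0.0"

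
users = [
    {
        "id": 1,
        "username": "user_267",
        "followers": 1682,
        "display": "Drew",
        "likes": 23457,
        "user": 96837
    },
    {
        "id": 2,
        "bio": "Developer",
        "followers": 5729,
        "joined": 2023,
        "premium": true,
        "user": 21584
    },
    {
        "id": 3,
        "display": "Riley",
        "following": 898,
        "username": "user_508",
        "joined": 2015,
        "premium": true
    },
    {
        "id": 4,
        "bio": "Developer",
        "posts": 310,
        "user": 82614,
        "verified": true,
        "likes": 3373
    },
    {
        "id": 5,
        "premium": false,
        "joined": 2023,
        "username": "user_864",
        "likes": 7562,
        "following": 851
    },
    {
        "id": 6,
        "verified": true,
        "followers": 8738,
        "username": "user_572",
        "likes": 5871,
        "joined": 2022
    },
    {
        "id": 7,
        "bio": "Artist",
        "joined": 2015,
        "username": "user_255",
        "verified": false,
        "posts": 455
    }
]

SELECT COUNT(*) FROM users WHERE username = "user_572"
1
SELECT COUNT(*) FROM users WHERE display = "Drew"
1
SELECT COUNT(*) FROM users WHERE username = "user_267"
1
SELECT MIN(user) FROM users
21584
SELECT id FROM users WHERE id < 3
[1, 2]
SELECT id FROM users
[1, 2, 3, 4, 5, 6, 7]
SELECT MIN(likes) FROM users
3373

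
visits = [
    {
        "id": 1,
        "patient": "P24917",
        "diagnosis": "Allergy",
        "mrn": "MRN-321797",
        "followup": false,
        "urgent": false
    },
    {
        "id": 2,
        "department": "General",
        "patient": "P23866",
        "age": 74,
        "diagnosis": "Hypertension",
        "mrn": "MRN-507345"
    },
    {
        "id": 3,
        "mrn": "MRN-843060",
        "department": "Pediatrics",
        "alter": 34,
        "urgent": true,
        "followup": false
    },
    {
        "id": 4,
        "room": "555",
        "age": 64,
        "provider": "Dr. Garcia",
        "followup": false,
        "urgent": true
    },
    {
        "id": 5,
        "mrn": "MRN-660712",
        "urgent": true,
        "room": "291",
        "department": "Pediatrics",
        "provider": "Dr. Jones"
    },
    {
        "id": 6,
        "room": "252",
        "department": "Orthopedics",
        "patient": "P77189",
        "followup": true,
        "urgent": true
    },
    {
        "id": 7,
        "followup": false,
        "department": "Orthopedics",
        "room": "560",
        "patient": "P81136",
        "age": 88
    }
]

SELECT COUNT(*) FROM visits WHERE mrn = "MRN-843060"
1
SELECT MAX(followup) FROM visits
True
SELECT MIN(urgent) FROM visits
False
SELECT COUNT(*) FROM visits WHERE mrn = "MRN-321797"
1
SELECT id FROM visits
[1, 2, 3, 4, 5, 6, 7]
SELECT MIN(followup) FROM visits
False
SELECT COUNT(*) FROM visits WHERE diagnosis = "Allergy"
1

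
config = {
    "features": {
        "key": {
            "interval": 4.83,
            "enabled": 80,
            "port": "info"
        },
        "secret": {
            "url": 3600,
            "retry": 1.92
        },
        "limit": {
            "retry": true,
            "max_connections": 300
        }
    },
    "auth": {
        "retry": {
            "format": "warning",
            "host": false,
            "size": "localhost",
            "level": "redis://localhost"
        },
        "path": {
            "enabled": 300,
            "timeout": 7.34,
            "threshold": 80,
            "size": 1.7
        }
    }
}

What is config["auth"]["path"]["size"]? 1.7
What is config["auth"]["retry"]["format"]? "warning"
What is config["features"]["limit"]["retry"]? True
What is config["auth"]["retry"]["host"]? False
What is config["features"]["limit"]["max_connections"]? 300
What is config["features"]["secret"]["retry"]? 1.92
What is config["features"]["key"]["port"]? "info"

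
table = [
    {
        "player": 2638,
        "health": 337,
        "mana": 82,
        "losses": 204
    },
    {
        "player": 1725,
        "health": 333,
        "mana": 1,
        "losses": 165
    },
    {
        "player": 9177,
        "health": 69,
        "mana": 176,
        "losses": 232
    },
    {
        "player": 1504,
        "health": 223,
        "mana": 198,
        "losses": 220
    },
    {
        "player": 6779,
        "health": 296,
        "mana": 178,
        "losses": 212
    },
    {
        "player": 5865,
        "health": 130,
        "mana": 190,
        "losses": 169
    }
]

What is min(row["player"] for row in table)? 1504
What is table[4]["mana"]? 178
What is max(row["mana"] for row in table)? 198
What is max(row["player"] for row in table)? 9177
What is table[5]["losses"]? 169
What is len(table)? 6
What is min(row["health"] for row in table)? 69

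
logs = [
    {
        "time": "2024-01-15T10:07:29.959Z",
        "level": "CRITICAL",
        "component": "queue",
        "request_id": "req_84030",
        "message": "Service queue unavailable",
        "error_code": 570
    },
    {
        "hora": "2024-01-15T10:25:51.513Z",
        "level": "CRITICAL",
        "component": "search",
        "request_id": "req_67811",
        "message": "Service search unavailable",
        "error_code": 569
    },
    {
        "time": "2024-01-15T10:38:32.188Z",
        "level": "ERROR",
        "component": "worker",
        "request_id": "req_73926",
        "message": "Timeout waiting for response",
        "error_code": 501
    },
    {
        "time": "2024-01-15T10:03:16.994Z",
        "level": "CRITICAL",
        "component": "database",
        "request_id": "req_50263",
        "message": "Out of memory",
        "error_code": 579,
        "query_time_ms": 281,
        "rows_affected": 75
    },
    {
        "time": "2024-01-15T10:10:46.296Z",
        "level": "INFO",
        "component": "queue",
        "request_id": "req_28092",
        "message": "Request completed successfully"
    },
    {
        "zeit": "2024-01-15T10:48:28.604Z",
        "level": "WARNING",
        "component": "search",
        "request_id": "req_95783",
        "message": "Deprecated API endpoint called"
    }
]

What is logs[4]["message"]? "Request completed successfully"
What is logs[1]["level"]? "CRITICAL"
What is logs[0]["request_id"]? "req_84030"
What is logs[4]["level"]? "INFO"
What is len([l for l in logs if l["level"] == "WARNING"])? 1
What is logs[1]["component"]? "search"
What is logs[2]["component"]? "worker"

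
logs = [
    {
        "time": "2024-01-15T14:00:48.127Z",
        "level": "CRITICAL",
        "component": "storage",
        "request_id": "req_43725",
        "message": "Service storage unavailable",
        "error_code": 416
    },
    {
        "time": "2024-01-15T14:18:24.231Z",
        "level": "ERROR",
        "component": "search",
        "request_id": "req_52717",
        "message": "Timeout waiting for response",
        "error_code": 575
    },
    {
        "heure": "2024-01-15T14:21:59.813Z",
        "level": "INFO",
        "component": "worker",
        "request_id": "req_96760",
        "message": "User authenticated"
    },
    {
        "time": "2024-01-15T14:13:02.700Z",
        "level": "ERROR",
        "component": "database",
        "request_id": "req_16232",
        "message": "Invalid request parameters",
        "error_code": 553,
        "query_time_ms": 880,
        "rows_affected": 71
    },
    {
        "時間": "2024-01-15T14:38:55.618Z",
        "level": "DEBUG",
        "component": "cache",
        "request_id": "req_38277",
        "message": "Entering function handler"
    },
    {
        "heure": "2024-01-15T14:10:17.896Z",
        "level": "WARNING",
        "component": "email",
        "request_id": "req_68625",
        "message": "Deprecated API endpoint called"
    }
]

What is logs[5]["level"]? "WARNING"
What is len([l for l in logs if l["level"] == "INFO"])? 1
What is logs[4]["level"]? "DEBUG"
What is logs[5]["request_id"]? "req_68625"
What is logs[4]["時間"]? "2024-01-15T14:38:55.618Z"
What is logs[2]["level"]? "INFO"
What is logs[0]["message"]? "Service storage unavailable"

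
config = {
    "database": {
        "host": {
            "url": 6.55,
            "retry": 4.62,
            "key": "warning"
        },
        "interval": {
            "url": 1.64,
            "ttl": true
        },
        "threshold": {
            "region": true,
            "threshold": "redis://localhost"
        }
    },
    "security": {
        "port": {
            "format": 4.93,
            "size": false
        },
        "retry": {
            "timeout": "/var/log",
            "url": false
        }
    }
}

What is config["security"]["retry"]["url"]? False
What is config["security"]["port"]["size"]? False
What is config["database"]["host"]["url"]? 6.55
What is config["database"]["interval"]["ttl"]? True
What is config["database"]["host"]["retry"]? 4.62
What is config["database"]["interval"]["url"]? 1.64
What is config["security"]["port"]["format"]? 4.93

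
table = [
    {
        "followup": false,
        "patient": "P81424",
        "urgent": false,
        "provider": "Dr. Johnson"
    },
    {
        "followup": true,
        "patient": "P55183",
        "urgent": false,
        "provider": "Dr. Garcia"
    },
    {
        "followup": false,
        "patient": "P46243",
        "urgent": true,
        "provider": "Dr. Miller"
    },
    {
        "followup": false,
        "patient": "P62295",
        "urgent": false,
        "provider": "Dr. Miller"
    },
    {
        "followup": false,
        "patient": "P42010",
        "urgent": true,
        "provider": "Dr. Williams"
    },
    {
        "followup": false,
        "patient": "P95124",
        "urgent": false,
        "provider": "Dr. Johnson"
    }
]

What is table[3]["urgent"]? False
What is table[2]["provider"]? "Dr. Miller"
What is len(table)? 6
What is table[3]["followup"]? False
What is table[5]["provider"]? "Dr. Johnson"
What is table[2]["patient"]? "P46243"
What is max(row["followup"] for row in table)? True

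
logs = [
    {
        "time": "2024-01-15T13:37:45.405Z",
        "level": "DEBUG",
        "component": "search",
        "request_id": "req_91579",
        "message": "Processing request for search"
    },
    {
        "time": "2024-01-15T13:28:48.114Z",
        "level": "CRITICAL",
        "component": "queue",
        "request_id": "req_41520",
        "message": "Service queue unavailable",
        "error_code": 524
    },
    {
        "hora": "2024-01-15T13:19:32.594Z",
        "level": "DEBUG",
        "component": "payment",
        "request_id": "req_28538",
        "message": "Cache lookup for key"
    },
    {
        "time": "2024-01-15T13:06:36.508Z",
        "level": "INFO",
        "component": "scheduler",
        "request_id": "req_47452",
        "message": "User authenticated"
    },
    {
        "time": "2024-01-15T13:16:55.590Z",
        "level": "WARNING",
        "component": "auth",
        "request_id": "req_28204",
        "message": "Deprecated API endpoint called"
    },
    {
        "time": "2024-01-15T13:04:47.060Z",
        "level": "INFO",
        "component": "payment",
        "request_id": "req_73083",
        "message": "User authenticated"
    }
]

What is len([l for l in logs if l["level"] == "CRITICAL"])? 1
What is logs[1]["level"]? "CRITICAL"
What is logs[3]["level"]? "INFO"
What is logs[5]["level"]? "INFO"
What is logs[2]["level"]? "DEBUG"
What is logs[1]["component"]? "queue"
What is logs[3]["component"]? "scheduler"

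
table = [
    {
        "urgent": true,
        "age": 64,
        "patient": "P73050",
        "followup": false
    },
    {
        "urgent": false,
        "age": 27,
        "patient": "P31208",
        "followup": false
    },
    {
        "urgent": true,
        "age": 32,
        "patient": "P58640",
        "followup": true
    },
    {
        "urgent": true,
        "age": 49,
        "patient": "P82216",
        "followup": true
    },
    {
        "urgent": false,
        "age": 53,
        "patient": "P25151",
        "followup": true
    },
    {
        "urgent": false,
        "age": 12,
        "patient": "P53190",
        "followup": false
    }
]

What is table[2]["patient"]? "P58640"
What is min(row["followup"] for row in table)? False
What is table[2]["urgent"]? True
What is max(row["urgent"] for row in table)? True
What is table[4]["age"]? 53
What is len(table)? 6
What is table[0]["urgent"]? True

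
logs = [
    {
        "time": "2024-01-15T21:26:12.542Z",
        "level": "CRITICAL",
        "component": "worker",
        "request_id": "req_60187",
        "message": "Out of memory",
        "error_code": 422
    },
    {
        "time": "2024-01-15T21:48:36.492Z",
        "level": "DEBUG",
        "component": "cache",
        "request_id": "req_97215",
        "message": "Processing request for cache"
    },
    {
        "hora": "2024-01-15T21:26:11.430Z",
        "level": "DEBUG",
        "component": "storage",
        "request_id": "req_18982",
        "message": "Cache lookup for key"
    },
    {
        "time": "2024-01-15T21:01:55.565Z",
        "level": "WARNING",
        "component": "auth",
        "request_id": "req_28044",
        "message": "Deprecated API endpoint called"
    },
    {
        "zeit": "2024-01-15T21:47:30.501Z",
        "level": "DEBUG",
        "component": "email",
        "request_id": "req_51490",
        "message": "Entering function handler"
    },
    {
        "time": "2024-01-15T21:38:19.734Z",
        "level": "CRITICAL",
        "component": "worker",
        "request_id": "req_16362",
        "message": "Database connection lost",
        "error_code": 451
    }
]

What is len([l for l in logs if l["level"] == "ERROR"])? 0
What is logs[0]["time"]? "2024-01-15T21:26:12.542Z"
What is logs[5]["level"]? "CRITICAL"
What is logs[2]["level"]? "DEBUG"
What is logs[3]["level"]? "WARNING"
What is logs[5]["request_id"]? "req_16362"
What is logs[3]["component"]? "auth"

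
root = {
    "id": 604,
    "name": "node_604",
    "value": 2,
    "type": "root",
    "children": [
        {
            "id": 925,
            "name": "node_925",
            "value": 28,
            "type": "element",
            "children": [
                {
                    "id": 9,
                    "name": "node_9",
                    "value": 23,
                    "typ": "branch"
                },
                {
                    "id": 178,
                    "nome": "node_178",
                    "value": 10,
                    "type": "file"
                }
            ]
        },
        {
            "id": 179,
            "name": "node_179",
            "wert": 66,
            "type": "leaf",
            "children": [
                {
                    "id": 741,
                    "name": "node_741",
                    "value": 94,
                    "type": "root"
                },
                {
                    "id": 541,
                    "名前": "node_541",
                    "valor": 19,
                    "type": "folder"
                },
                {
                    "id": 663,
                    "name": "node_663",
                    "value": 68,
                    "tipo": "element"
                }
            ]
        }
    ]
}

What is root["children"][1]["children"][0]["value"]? 94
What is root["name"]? "node_604"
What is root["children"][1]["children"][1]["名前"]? "node_541"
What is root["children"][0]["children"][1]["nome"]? "node_178"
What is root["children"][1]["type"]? "leaf"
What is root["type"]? "root"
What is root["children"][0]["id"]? 925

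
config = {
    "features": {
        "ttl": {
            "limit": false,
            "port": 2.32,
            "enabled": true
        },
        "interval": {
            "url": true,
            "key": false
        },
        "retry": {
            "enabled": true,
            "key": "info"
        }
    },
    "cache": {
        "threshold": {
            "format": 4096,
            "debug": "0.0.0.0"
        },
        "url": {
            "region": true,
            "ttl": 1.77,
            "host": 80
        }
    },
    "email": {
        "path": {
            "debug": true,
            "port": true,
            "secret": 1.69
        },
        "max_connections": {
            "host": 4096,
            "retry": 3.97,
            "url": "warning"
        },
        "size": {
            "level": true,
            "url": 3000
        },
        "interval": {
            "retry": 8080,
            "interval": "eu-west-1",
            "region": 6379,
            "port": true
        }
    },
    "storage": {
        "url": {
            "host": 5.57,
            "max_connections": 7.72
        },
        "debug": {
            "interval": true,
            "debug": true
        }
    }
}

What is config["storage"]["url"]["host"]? 5.57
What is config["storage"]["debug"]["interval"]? True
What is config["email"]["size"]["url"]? 3000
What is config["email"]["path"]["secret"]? 1.69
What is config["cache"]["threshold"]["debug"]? "0.0.0.0"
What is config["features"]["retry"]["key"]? "info"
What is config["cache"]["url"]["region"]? True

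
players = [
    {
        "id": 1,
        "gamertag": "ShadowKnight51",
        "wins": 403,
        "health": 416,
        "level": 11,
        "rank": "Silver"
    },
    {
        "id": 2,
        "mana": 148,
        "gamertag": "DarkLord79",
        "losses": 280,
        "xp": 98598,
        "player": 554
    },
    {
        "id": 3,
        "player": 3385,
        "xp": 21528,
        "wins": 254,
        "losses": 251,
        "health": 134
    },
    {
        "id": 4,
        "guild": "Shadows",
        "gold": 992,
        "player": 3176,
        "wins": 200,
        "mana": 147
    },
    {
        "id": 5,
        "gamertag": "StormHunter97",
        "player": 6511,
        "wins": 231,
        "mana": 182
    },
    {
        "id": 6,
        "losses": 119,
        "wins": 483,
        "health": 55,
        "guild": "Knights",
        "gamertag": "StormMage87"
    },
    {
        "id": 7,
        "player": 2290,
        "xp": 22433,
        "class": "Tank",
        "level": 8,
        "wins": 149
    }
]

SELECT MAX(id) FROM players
7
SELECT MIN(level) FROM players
8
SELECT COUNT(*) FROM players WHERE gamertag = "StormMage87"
1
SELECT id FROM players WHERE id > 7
[]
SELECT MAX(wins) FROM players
483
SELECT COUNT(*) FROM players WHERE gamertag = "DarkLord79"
1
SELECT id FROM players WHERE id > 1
[2, 3, 4, 5, 6, 7]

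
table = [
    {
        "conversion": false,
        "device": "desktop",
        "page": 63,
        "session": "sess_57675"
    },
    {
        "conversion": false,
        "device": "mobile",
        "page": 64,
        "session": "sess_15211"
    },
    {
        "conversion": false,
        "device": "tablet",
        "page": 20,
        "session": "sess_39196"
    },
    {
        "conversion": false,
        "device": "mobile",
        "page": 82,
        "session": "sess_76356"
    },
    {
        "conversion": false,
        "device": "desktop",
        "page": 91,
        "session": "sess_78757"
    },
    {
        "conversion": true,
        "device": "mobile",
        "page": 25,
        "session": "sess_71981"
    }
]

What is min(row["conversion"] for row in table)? False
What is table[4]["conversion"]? False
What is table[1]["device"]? "mobile"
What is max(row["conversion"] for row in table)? True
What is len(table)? 6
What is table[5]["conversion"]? True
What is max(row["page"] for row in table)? 91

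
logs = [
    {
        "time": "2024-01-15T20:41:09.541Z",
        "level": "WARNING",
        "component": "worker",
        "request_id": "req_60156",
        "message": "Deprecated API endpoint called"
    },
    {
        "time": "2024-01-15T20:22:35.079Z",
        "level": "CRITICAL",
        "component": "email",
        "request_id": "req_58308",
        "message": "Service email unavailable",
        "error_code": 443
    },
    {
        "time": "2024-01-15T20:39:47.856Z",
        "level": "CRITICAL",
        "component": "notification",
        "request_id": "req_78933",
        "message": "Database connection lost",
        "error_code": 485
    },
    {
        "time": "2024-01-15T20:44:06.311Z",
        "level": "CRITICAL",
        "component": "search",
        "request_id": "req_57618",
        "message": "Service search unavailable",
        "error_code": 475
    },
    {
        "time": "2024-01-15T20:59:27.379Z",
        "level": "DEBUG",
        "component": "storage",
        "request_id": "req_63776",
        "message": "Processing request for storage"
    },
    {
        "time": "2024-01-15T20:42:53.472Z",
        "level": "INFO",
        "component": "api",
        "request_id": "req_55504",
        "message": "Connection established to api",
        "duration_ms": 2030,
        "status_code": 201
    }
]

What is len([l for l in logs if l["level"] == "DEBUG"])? 1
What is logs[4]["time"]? "2024-01-15T20:59:27.379Z"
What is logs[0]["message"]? "Deprecated API endpoint called"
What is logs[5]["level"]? "INFO"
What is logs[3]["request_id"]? "req_57618"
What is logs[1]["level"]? "CRITICAL"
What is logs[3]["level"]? "CRITICAL"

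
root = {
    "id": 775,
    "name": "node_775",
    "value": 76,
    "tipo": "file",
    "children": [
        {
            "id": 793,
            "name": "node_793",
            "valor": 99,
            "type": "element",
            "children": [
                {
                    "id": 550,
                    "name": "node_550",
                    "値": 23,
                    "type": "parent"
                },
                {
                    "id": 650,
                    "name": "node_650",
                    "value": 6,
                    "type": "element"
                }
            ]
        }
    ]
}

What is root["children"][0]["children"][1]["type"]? "element"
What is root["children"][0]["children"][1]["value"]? 6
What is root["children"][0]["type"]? "element"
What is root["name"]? "node_775"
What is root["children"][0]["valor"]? 99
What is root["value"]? 76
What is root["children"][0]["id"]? 793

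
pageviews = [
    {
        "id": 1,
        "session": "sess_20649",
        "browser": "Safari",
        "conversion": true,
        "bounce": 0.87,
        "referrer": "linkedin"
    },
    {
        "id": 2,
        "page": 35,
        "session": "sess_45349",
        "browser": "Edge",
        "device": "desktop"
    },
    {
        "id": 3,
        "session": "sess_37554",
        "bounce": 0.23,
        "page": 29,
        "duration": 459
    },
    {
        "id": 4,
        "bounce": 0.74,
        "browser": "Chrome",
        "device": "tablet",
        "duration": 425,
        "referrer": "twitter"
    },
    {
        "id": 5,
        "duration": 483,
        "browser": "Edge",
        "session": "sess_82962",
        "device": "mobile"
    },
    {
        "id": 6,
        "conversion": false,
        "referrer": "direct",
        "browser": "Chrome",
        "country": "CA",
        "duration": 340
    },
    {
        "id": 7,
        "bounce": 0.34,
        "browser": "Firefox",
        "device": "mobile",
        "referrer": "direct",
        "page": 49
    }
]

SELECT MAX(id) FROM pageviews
7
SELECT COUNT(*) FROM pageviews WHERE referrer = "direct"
2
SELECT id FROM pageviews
[1, 2, 3, 4, 5, 6, 7]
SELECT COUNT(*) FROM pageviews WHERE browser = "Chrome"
2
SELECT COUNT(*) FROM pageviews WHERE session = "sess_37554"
1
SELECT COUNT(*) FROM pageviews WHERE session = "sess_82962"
1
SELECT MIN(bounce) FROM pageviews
0.23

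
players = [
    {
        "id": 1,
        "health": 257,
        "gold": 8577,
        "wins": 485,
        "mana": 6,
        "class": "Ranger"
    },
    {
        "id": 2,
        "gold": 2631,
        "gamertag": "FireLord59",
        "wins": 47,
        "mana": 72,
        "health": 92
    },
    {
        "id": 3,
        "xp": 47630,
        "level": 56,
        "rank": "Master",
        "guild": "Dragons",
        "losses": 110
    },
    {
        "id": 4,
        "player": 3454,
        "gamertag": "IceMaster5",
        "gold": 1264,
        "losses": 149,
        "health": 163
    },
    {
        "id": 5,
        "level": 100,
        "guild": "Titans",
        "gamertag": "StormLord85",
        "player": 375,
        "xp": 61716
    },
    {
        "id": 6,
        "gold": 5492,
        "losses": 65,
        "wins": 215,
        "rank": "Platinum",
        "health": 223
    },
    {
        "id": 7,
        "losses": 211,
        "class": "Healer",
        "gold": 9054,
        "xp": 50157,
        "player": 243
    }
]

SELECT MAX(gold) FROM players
9054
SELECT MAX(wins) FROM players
485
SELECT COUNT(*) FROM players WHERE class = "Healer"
1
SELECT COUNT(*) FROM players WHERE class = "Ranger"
1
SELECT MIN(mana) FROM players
6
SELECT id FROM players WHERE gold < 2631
[4]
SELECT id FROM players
[1, 2, 3, 4, 5, 6, 7]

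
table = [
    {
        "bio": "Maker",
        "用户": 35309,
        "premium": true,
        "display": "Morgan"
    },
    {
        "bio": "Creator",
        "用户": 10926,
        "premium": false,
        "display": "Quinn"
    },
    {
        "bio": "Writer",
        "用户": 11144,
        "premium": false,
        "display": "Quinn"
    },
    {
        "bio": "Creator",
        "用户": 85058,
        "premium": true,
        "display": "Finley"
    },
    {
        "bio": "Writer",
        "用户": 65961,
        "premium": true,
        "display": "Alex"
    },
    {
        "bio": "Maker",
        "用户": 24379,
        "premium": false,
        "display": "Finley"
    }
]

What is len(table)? 6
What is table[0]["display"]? "Morgan"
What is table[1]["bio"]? "Creator"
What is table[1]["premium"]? False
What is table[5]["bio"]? "Maker"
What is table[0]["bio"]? "Maker"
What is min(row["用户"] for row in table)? 10926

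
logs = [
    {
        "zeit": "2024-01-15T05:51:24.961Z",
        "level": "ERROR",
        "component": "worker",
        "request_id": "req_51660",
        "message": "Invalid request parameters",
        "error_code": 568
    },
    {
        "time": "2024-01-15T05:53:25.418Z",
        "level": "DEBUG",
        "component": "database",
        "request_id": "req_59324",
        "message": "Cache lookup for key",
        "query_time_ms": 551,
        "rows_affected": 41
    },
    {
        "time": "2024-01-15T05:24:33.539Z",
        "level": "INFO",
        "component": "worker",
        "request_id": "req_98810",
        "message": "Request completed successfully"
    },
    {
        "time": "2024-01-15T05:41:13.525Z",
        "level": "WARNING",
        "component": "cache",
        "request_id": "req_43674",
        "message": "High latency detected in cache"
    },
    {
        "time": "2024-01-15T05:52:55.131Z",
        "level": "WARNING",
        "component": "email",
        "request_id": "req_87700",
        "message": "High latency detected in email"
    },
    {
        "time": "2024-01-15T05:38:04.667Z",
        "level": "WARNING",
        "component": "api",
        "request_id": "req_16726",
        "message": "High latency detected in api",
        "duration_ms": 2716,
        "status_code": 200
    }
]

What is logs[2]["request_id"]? "req_98810"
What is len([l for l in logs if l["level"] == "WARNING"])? 3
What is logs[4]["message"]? "High latency detected in email"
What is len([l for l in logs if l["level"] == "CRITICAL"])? 0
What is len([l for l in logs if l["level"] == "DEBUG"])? 1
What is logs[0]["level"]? "ERROR"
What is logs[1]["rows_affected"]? 41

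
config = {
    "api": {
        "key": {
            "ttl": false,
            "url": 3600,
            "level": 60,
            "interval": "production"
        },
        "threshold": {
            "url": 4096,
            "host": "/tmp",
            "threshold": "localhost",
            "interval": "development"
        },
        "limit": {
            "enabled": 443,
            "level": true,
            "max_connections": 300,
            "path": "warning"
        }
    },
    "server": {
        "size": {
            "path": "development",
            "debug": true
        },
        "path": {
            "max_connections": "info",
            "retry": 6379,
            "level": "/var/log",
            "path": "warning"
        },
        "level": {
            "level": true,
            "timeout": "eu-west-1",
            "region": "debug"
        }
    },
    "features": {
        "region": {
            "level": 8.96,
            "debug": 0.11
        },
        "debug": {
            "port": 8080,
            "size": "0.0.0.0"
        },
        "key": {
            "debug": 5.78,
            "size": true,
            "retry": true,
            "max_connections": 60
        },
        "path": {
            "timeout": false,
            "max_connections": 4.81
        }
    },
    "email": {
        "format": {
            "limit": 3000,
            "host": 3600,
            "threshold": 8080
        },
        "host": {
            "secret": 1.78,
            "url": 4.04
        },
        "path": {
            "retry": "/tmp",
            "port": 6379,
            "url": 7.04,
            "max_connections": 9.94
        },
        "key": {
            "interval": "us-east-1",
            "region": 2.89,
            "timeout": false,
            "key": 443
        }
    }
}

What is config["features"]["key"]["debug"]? 5.78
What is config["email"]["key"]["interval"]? "us-east-1"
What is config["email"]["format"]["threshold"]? 8080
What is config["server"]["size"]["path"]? "development"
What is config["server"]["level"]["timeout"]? "eu-west-1"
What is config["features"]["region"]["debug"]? 0.11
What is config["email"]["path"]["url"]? 7.04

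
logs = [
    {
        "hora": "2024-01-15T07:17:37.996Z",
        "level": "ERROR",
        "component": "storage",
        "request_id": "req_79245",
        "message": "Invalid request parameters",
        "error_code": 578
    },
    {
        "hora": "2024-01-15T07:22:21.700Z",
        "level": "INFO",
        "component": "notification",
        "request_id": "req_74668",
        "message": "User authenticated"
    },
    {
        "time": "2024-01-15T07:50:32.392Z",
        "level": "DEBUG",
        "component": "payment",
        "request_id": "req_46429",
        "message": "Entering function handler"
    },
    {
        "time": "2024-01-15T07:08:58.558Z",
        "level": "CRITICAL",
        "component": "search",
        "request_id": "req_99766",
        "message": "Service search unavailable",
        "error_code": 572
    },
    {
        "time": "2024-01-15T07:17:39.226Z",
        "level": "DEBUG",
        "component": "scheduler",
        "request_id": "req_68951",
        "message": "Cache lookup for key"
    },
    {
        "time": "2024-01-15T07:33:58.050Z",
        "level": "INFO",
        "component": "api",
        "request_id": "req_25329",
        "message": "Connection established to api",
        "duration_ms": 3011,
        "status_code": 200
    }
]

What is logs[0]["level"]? "ERROR"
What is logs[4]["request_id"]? "req_68951"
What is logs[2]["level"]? "DEBUG"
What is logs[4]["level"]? "DEBUG"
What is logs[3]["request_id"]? "req_99766"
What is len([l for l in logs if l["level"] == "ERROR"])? 1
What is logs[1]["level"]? "INFO"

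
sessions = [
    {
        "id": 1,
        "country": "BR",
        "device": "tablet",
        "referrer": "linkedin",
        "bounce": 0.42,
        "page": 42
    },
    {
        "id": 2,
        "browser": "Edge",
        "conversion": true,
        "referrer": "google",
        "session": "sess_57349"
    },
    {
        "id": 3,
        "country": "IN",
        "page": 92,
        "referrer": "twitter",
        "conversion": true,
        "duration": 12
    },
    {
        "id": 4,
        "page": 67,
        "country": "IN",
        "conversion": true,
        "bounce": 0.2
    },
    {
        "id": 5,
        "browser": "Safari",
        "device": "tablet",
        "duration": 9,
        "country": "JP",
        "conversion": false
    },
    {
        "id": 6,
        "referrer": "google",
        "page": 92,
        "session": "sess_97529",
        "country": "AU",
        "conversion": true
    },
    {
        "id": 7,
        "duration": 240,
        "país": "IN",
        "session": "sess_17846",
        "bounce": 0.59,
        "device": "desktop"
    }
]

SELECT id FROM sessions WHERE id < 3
[1, 2]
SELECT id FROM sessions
[1, 2, 3, 4, 5, 6, 7]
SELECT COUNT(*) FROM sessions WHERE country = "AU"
1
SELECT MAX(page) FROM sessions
92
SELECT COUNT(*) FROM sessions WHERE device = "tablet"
2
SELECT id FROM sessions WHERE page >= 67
[3, 4, 6]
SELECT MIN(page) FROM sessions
42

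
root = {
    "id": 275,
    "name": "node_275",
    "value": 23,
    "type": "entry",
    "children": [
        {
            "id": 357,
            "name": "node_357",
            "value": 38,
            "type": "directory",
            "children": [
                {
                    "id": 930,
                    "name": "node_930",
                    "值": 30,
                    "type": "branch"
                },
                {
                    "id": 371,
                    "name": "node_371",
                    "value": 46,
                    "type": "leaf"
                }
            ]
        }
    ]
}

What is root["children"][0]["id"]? 357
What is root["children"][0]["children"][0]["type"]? "branch"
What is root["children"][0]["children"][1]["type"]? "leaf"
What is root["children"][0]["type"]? "directory"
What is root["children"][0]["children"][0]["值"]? 30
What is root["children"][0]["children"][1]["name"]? "node_371"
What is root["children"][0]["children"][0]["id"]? 930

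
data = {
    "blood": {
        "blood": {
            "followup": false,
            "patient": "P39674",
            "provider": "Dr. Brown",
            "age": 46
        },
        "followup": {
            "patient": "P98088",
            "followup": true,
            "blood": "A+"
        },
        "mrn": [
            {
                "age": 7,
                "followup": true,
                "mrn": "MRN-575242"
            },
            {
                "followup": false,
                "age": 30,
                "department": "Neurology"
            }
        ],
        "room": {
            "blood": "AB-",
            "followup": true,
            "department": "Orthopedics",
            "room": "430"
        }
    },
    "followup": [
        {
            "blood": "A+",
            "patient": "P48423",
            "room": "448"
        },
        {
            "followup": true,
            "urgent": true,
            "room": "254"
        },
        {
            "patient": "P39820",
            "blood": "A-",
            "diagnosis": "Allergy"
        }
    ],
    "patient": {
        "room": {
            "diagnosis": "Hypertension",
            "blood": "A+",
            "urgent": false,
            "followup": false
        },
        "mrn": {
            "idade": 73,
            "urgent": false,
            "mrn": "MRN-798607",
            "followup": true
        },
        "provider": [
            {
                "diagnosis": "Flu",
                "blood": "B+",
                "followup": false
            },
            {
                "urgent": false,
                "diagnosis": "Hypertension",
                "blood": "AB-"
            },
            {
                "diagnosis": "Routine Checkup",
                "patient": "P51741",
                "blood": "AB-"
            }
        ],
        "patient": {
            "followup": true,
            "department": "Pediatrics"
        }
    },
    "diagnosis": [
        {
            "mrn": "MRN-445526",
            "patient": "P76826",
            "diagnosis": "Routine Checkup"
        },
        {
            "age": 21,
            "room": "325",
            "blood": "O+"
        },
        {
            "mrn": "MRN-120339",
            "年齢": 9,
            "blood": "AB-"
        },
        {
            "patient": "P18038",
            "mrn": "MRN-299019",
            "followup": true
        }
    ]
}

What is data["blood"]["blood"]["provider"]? "Dr. Brown"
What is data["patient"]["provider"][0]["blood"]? "B+"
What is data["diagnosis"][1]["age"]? 21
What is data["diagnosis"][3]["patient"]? "P18038"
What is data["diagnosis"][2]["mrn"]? "MRN-120339"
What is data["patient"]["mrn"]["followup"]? True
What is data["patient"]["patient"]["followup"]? True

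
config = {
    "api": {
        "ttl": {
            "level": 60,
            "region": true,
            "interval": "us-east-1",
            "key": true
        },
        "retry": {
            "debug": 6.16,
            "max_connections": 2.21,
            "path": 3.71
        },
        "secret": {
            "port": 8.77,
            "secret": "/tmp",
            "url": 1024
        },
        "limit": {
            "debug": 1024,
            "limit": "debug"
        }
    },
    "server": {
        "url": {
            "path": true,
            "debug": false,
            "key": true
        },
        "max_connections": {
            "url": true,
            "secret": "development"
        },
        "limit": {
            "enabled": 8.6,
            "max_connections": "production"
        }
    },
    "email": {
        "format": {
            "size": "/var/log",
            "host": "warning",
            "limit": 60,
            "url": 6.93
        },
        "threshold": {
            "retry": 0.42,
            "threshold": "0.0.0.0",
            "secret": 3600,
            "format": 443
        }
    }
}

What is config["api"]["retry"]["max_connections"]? 2.21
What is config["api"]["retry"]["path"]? 3.71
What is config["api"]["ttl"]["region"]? True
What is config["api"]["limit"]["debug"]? 1024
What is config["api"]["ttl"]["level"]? 60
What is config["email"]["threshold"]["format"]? 443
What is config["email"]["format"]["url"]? 6.93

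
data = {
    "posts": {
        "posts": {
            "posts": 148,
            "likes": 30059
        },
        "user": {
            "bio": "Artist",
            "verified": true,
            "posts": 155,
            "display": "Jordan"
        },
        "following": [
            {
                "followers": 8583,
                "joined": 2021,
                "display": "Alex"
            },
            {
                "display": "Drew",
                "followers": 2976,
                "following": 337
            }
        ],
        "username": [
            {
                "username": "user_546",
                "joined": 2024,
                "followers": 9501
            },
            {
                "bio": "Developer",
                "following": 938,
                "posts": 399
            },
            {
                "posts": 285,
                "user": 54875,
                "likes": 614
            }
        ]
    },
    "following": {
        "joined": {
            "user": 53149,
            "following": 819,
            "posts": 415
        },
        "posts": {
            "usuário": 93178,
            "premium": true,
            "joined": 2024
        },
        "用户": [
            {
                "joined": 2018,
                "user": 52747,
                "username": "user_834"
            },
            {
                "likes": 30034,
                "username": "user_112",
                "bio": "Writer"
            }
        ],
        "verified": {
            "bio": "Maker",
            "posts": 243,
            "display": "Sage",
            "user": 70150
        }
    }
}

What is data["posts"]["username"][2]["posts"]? 285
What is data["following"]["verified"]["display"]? "Sage"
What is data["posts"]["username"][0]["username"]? "user_546"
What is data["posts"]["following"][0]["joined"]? 2021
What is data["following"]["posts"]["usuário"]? 93178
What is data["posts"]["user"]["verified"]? True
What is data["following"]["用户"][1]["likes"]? 30034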